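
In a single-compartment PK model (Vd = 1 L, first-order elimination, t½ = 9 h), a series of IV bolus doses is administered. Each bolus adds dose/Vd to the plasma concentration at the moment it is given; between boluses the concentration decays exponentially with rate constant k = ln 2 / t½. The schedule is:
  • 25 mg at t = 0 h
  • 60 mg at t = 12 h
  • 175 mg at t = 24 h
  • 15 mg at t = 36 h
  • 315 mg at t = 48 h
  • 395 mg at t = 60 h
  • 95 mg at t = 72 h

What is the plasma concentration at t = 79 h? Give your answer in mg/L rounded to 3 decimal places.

k = ln 2 / 9 = 0.07702 per h
Dose 1 (25 mg at t=0 h): 25·exp(−0.07702·79) = 0.057 mg/L
Dose 2 (60 mg at t=12 h): 60·exp(−0.07702·67) = 0.344 mg/L
Dose 3 (175 mg at t=24 h): 175·exp(−0.07702·55) = 2.532 mg/L
Dose 4 (15 mg at t=36 h): 15·exp(−0.07702·43) = 0.547 mg/L
Dose 5 (315 mg at t=48 h): 315·exp(−0.07702·31) = 28.935 mg/L
Dose 6 (395 mg at t=60 h): 395·exp(−0.07702·19) = 91.430 mg/L
Dose 7 (95 mg at t=72 h): 95·exp(−0.07702·7) = 55.410 mg/L
C(79) = 0.057 + 0.344 + 2.532 + 0.547 + 28.935 + 91.430 + 55.410 = 179.256 mg/L

179.256 mg/L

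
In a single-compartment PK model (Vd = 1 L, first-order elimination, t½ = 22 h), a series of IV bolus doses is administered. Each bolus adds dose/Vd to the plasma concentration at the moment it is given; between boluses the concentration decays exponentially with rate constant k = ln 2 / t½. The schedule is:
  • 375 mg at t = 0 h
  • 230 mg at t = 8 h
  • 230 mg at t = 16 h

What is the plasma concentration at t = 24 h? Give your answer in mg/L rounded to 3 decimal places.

493.737 mg/L

k = ln 2 / 22 = 0.03151 per h
Dose 1 (375 mg at t=0 h): 375·exp(−0.03151·24) = 176.050 mg/L
Dose 2 (230 mg at t=8 h): 230·exp(−0.03151·16) = 138.930 mg/L
Dose 3 (230 mg at t=16 h): 230·exp(−0.03151·8) = 178.757 mg/L
C(24) = 176.050 + 138.930 + 178.757 = 493.737 mg/L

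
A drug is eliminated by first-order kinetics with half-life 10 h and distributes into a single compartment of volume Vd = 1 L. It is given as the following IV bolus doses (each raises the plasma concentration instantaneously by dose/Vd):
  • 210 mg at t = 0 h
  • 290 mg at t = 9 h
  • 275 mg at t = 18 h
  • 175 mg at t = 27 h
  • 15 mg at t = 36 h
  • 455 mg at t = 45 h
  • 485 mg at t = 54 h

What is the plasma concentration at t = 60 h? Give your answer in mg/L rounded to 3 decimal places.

528.157 mg/L

k = ln 2 / 10 = 0.06931 per h
Dose 1 (210 mg at t=0 h): 210·exp(−0.06931·60) = 3.281 mg/L
Dose 2 (290 mg at t=9 h): 290·exp(−0.06931·51) = 8.456 mg/L
Dose 3 (275 mg at t=18 h): 275·exp(−0.06931·42) = 14.963 mg/L
Dose 4 (175 mg at t=27 h): 175·exp(−0.06931·33) = 17.768 mg/L
Dose 5 (15 mg at t=36 h): 15·exp(−0.06931·24) = 2.842 mg/L
Dose 6 (455 mg at t=45 h): 455·exp(−0.06931·15) = 160.867 mg/L
Dose 7 (485 mg at t=54 h): 485·exp(−0.06931·6) = 319.981 mg/L
C(60) = 3.281 + 8.456 + 14.963 + 17.768 + 2.842 + 160.867 + 319.981 = 528.157 mg/L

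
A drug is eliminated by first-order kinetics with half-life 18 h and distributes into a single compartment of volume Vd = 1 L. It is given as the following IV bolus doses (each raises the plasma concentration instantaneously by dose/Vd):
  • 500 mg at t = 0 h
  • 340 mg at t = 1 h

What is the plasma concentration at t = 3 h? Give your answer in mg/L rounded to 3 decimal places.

760.247 mg/L

k = ln 2 / 18 = 0.03851 per h
Dose 1 (500 mg at t=0 h): 500·exp(−0.03851·3) = 445.449 mg/L
Dose 2 (340 mg at t=1 h): 340·exp(−0.03851·2) = 314.797 mg/L
C(3) = 445.449 + 314.797 = 760.247 mg/L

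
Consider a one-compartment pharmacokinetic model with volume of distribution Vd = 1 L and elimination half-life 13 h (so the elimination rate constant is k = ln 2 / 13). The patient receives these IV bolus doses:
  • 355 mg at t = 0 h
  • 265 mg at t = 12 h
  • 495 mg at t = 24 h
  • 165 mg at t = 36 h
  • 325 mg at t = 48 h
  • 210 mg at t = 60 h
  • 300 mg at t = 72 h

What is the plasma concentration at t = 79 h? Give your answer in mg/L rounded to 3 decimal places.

400.770 mg/L

k = ln 2 / 13 = 0.05332 per h
Dose 1 (355 mg at t=0 h): 355·exp(−0.05332·79) = 5.259 mg/L
Dose 2 (265 mg at t=12 h): 265·exp(−0.05332·67) = 7.444 mg/L
Dose 3 (495 mg at t=24 h): 495·exp(−0.05332·55) = 26.364 mg/L
Dose 4 (165 mg at t=36 h): 165·exp(−0.05332·43) = 16.664 mg/L
Dose 5 (325 mg at t=48 h): 325·exp(−0.05332·31) = 62.236 mg/L
Dose 6 (210 mg at t=60 h): 210·exp(−0.05332·19) = 76.252 mg/L
Dose 7 (300 mg at t=72 h): 300·exp(−0.05332·7) = 206.551 mg/L
C(79) = 5.259 + 7.444 + 26.364 + 16.664 + 62.236 + 76.252 + 206.551 = 400.770 mg/L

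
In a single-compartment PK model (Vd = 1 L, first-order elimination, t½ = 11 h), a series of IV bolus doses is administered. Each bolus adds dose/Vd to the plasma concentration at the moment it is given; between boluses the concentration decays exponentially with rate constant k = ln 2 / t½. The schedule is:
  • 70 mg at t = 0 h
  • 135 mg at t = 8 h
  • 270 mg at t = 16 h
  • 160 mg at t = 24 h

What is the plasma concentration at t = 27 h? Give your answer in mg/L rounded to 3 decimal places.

320.984 mg/L

k = ln 2 / 11 = 0.06301 per h
Dose 1 (70 mg at t=0 h): 70·exp(−0.06301·27) = 12.770 mg/L
Dose 2 (135 mg at t=8 h): 135·exp(−0.06301·19) = 40.773 mg/L
Dose 3 (270 mg at t=16 h): 270·exp(−0.06301·11) = 135.000 mg/L
Dose 4 (160 mg at t=24 h): 160·exp(−0.06301·3) = 132.441 mg/L
C(27) = 12.770 + 40.773 + 135.000 + 132.441 = 320.984 mg/L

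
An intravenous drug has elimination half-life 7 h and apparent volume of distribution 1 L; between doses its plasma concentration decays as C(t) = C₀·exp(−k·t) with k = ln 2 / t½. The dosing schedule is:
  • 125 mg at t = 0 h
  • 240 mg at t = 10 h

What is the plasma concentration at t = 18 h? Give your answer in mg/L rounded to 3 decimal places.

129.717 mg/L

k = ln 2 / 7 = 0.09902 per h
Dose 1 (125 mg at t=0 h): 125·exp(−0.09902·18) = 21.030 mg/L
Dose 2 (240 mg at t=10 h): 240·exp(−0.09902·8) = 108.687 mg/L
C(18) = 21.030 + 108.687 = 129.717 mg/L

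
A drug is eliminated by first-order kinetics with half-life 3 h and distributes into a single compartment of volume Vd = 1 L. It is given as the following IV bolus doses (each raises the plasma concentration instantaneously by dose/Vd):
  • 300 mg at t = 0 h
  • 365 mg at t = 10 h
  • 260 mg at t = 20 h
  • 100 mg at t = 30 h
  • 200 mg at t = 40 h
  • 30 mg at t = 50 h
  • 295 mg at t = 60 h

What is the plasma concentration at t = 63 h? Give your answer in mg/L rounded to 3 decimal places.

150.036 mg/L

k = ln 2 / 3 = 0.23105 per h
Dose 1 (300 mg at t=0 h): 300·exp(−0.23105·63) = 0.000 mg/L
Dose 2 (365 mg at t=10 h): 365·exp(−0.23105·53) = 0.002 mg/L
Dose 3 (260 mg at t=20 h): 260·exp(−0.23105·43) = 0.013 mg/L
Dose 4 (100 mg at t=30 h): 100·exp(−0.23105·33) = 0.049 mg/L
Dose 5 (200 mg at t=40 h): 200·exp(−0.23105·23) = 0.984 mg/L
Dose 6 (30 mg at t=50 h): 30·exp(−0.23105·13) = 1.488 mg/L
Dose 7 (295 mg at t=60 h): 295·exp(−0.23105·3) = 147.500 mg/L
C(63) = 0.000 + 0.002 + 0.013 + 0.049 + 0.984 + 1.488 + 147.500 = 150.036 mg/L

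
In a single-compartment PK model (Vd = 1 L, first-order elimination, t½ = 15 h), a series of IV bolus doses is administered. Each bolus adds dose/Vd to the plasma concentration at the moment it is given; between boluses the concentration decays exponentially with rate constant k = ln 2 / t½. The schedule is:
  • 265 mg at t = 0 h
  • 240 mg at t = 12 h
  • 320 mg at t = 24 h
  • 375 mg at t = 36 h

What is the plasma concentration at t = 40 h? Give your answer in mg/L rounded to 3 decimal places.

k = ln 2 / 15 = 0.04621 per h
Dose 1 (265 mg at t=0 h): 265·exp(−0.04621·40) = 41.735 mg/L
Dose 2 (240 mg at t=12 h): 240·exp(−0.04621·28) = 65.809 mg/L
Dose 3 (320 mg at t=24 h): 320·exp(−0.04621·16) = 152.775 mg/L
Dose 4 (375 mg at t=36 h): 375·exp(−0.04621·4) = 311.714 mg/L
C(40) = 41.735 + 65.809 + 152.775 + 311.714 = 572.033 mg/L

572.033 mg/L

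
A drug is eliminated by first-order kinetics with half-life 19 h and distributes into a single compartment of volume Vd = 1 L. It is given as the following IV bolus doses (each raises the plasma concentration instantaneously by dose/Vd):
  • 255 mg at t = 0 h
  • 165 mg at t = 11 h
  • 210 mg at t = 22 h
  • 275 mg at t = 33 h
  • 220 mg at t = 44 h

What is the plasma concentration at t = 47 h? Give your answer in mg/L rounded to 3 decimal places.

536.845 mg/L

k = ln 2 / 19 = 0.03648 per h
Dose 1 (255 mg at t=0 h): 255·exp(−0.03648·47) = 45.908 mg/L
Dose 2 (165 mg at t=11 h): 165·exp(−0.03648·36) = 44.372 mg/L
Dose 3 (210 mg at t=22 h): 210·exp(−0.03648·25) = 84.358 mg/L
Dose 4 (275 mg at t=33 h): 275·exp(−0.03648·14) = 165.014 mg/L
Dose 5 (220 mg at t=44 h): 220·exp(−0.03648·3) = 197.193 mg/L
C(47) = 45.908 + 44.372 + 84.358 + 165.014 + 197.193 = 536.845 mg/L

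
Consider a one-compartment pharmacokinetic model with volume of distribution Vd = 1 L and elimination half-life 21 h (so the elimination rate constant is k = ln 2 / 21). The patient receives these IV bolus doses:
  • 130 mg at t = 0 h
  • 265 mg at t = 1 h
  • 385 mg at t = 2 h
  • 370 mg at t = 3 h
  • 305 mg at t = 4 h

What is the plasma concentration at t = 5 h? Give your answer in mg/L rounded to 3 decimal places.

1332.611 mg/L

k = ln 2 / 21 = 0.03301 per h
Dose 1 (130 mg at t=0 h): 130·exp(−0.03301·5) = 110.222 mg/L
Dose 2 (265 mg at t=1 h): 265·exp(−0.03301·4) = 232.224 mg/L
Dose 3 (385 mg at t=2 h): 385·exp(−0.03301·3) = 348.704 mg/L
Dose 4 (370 mg at t=3 h): 370·exp(−0.03301·2) = 346.364 mg/L
Dose 5 (305 mg at t=4 h): 305·exp(−0.03301·1) = 295.097 mg/L
C(5) = 110.222 + 232.224 + 348.704 + 346.364 + 295.097 = 1332.611 mg/L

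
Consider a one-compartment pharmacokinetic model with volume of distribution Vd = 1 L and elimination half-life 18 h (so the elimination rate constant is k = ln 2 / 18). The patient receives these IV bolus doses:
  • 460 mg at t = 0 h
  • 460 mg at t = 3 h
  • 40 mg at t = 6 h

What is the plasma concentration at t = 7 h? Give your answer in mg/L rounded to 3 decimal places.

784.131 mg/L

k = ln 2 / 18 = 0.03851 per h
Dose 1 (460 mg at t=0 h): 460·exp(−0.03851·7) = 351.310 mg/L
Dose 2 (460 mg at t=3 h): 460·exp(−0.03851·4) = 394.332 mg/L
Dose 3 (40 mg at t=6 h): 40·exp(−0.03851·1) = 38.489 mg/L
C(7) = 351.310 + 394.332 + 38.489 = 784.131 mg/L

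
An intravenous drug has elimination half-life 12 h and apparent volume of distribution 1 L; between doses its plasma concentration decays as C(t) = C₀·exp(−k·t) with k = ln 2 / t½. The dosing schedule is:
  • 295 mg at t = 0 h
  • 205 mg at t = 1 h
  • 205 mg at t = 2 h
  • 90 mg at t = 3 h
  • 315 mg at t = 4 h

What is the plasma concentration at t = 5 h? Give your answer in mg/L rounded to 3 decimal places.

k = ln 2 / 12 = 0.05776 per h
Dose 1 (295 mg at t=0 h): 295·exp(−0.05776·5) = 221.000 mg/L
Dose 2 (205 mg at t=1 h): 205·exp(−0.05776·4) = 162.709 mg/L
Dose 3 (205 mg at t=2 h): 205·exp(−0.05776·3) = 172.384 mg/L
Dose 4 (90 mg at t=3 h): 90·exp(−0.05776·2) = 80.181 mg/L
Dose 5 (315 mg at t=4 h): 315·exp(−0.05776·1) = 297.320 mg/L
C(5) = 221.000 + 162.709 + 172.384 + 80.181 + 297.320 = 933.594 mg/L

933.594 mg/L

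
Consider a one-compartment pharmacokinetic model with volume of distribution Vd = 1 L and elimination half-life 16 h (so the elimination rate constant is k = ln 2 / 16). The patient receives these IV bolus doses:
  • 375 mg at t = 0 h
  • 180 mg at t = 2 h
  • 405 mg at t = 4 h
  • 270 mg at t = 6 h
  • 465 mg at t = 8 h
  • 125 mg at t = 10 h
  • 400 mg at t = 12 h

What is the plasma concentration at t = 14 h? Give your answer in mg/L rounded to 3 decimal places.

1595.505 mg/L

k = ln 2 / 16 = 0.04332 per h
Dose 1 (375 mg at t=0 h): 375·exp(−0.04332·14) = 204.470 mg/L
Dose 2 (180 mg at t=2 h): 180·exp(−0.04332·12) = 107.029 mg/L
Dose 3 (405 mg at t=4 h): 405·exp(−0.04332·10) = 262.610 mg/L
Dose 4 (270 mg at t=6 h): 270·exp(−0.04332·8) = 190.919 mg/L
Dose 5 (465 mg at t=8 h): 465·exp(−0.04332·6) = 358.564 mg/L
Dose 6 (125 mg at t=10 h): 125·exp(−0.04332·4) = 105.112 mg/L
Dose 7 (400 mg at t=12 h): 400·exp(−0.04332·2) = 366.802 mg/L
C(14) = 204.470 + 107.029 + 262.610 + 190.919 + 358.564 + 105.112 + 366.802 = 1595.505 mg/L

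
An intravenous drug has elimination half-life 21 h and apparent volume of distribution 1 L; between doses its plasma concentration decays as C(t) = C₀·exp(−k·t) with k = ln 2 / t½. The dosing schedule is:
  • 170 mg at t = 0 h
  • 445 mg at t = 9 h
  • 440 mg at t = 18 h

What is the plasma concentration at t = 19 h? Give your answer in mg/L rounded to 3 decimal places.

k = ln 2 / 21 = 0.03301 per h
Dose 1 (170 mg at t=0 h): 170·exp(−0.03301·19) = 90.801 mg/L
Dose 2 (445 mg at t=9 h): 445·exp(−0.03301·10) = 319.899 mg/L
Dose 3 (440 mg at t=18 h): 440·exp(−0.03301·1) = 425.714 mg/L
C(19) = 90.801 + 319.899 + 425.714 = 836.413 mg/L

836.413 mg/L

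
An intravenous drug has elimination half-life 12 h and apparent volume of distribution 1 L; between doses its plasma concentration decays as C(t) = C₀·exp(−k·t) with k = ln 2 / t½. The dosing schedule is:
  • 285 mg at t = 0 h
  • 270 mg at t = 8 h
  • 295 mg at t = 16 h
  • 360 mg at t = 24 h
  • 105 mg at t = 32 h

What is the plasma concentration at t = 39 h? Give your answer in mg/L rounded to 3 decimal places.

374.584 mg/L

k = ln 2 / 12 = 0.05776 per h
Dose 1 (285 mg at t=0 h): 285·exp(−0.05776·39) = 29.957 mg/L
Dose 2 (270 mg at t=8 h): 270·exp(−0.05776·31) = 45.051 mg/L
Dose 3 (295 mg at t=16 h): 295·exp(−0.05776·23) = 78.135 mg/L
Dose 4 (360 mg at t=24 h): 360·exp(−0.05776·15) = 151.361 mg/L
Dose 5 (105 mg at t=32 h): 105·exp(−0.05776·7) = 70.079 mg/L
C(39) = 29.957 + 45.051 + 78.135 + 151.361 + 70.079 = 374.584 mg/L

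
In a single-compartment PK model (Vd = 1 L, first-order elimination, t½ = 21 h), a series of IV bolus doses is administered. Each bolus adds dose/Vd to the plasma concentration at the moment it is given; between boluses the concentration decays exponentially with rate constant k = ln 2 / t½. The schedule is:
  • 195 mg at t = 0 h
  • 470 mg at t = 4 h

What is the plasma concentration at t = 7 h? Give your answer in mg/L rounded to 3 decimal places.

580.462 mg/L

k = ln 2 / 21 = 0.03301 per h
Dose 1 (195 mg at t=0 h): 195·exp(−0.03301·7) = 154.772 mg/L
Dose 2 (470 mg at t=4 h): 470·exp(−0.03301·3) = 425.690 mg/L
C(7) = 154.772 + 425.690 = 580.462 mg/L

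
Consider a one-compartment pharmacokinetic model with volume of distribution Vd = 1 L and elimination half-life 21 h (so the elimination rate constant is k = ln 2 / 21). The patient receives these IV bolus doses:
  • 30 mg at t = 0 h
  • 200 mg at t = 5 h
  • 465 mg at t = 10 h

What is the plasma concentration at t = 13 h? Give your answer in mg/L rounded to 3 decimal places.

594.281 mg/L

k = ln 2 / 21 = 0.03301 per h
Dose 1 (30 mg at t=0 h): 30·exp(−0.03301·13) = 19.533 mg/L
Dose 2 (200 mg at t=5 h): 200·exp(−0.03301·8) = 153.586 mg/L
Dose 3 (465 mg at t=10 h): 465·exp(−0.03301·3) = 421.162 mg/L
C(13) = 19.533 + 153.586 + 421.162 = 594.281 mg/L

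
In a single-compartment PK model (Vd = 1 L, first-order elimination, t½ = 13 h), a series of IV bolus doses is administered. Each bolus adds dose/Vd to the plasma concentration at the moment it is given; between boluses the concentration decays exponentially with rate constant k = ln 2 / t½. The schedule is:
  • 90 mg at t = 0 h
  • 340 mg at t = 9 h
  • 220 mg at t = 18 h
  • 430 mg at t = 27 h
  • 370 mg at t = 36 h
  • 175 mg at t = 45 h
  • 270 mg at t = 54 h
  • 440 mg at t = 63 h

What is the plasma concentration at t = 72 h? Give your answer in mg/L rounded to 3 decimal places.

k = ln 2 / 13 = 0.05332 per h
Dose 1 (90 mg at t=0 h): 90·exp(−0.05332·72) = 1.936 mg/L
Dose 2 (340 mg at t=9 h): 340·exp(−0.05332·63) = 11.821 mg/L
Dose 3 (220 mg at t=18 h): 220·exp(−0.05332·54) = 12.359 mg/L
Dose 4 (430 mg at t=27 h): 430·exp(−0.05332·45) = 39.034 mg/L
Dose 5 (370 mg at t=36 h): 370·exp(−0.05332·36) = 54.273 mg/L
Dose 6 (175 mg at t=45 h): 175·exp(−0.05332·27) = 41.478 mg/L
Dose 7 (270 mg at t=54 h): 270·exp(−0.05332·18) = 103.408 mg/L
Dose 8 (440 mg at t=63 h): 440·exp(−0.05332·9) = 272.300 mg/L
C(72) = 1.936 + 11.821 + 12.359 + 39.034 + 54.273 + 41.478 + 103.408 + 272.300 = 536.609 mg/L

536.609 mg/L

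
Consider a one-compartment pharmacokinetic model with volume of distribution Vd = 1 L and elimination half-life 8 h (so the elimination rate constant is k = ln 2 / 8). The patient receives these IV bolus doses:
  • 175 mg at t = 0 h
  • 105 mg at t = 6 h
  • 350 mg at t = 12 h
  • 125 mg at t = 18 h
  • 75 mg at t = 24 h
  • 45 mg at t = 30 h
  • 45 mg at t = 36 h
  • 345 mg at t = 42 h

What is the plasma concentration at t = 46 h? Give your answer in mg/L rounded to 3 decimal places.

321.247 mg/L

k = ln 2 / 8 = 0.08664 per h
Dose 1 (175 mg at t=0 h): 175·exp(−0.08664·46) = 3.252 mg/L
Dose 2 (105 mg at t=6 h): 105·exp(−0.08664·40) = 3.281 mg/L
Dose 3 (350 mg at t=12 h): 350·exp(−0.08664·34) = 18.395 mg/L
Dose 4 (125 mg at t=18 h): 125·exp(−0.08664·28) = 11.049 mg/L
Dose 5 (75 mg at t=24 h): 75·exp(−0.08664·22) = 11.149 mg/L
Dose 6 (45 mg at t=30 h): 45·exp(−0.08664·16) = 11.250 mg/L
Dose 7 (45 mg at t=36 h): 45·exp(−0.08664·10) = 18.920 mg/L
Dose 8 (345 mg at t=42 h): 345·exp(−0.08664·4) = 243.952 mg/L
C(46) = 3.252 + 3.281 + 18.395 + 11.049 + 11.149 + 11.250 + 18.920 + 243.952 = 321.247 mg/L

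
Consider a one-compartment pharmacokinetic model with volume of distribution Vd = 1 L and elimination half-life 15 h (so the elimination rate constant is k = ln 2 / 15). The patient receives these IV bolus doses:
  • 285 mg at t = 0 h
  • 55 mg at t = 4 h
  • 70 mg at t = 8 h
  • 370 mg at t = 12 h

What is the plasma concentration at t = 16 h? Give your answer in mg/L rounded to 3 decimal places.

523.579 mg/L

k = ln 2 / 15 = 0.04621 per h
Dose 1 (285 mg at t=0 h): 285·exp(−0.04621·16) = 136.065 mg/L
Dose 2 (55 mg at t=4 h): 55·exp(−0.04621·12) = 31.589 mg/L
Dose 3 (70 mg at t=8 h): 70·exp(−0.04621·8) = 48.367 mg/L
Dose 4 (370 mg at t=12 h): 370·exp(−0.04621·4) = 307.558 mg/L
C(16) = 136.065 + 31.589 + 48.367 + 307.558 = 523.579 mg/L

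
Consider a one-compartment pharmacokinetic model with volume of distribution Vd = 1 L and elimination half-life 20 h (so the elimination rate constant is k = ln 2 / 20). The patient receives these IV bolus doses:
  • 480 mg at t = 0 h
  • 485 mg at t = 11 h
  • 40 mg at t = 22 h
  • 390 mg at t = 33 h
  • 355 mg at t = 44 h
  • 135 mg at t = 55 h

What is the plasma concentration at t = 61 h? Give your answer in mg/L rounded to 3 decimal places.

608.431 mg/L

k = ln 2 / 20 = 0.03466 per h
Dose 1 (480 mg at t=0 h): 480·exp(−0.03466·61) = 57.956 mg/L
Dose 2 (485 mg at t=11 h): 485·exp(−0.03466·50) = 85.737 mg/L
Dose 3 (40 mg at t=22 h): 40·exp(−0.03466·39) = 10.353 mg/L
Dose 4 (390 mg at t=33 h): 390·exp(−0.03466·28) = 147.782 mg/L
Dose 5 (355 mg at t=44 h): 355·exp(−0.03466·17) = 196.949 mg/L
Dose 6 (135 mg at t=55 h): 135·exp(−0.03466·6) = 109.654 mg/L
C(61) = 57.956 + 85.737 + 10.353 + 147.782 + 196.949 + 109.654 = 608.431 mg/L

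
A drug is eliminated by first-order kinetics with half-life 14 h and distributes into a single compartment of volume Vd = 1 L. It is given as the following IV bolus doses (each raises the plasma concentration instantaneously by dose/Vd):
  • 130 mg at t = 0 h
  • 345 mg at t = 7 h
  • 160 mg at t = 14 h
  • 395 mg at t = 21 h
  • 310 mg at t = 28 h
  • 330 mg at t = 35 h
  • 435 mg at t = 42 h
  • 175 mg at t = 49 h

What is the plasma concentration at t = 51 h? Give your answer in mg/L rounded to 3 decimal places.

k = ln 2 / 14 = 0.04951 per h
Dose 1 (130 mg at t=0 h): 130·exp(−0.04951·51) = 10.407 mg/L
Dose 2 (345 mg at t=7 h): 345·exp(−0.04951·44) = 39.059 mg/L
Dose 3 (160 mg at t=14 h): 160·exp(−0.04951·37) = 25.618 mg/L
Dose 4 (395 mg at t=21 h): 395·exp(−0.04951·30) = 89.440 mg/L
Dose 5 (310 mg at t=28 h): 310·exp(−0.04951·23) = 99.269 mg/L
Dose 6 (330 mg at t=35 h): 330·exp(−0.04951·16) = 149.444 mg/L
Dose 7 (435 mg at t=42 h): 435·exp(−0.04951·9) = 278.593 mg/L
Dose 8 (175 mg at t=49 h): 175·exp(−0.04951·2) = 158.502 mg/L
C(51) = 10.407 + 39.059 + 25.618 + 89.440 + 99.269 + 149.444 + 278.593 + 158.502 = 850.332 mg/L

850.332 mg/L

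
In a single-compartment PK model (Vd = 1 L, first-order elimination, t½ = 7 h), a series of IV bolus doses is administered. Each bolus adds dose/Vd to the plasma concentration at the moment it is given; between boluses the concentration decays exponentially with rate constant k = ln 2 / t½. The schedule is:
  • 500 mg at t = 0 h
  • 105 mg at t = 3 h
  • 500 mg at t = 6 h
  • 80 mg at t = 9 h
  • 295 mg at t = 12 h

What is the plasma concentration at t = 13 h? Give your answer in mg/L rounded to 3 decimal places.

k = ln 2 / 7 = 0.09902 per h
Dose 1 (500 mg at t=0 h): 500·exp(−0.09902·13) = 138.011 mg/L
Dose 2 (105 mg at t=3 h): 105·exp(−0.09902·10) = 39.007 mg/L
Dose 3 (500 mg at t=6 h): 500·exp(−0.09902·7) = 250.000 mg/L
Dose 4 (80 mg at t=9 h): 80·exp(−0.09902·4) = 53.836 mg/L
Dose 5 (295 mg at t=12 h): 295·exp(−0.09902·1) = 267.188 mg/L
C(13) = 138.011 + 39.007 + 250.000 + 53.836 + 267.188 = 748.043 mg/L

748.043 mg/L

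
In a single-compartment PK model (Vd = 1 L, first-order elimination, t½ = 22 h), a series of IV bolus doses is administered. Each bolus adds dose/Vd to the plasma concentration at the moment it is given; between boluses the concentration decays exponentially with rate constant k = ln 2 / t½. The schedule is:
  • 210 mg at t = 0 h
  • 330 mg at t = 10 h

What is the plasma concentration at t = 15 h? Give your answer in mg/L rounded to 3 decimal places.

412.812 mg/L

k = ln 2 / 22 = 0.03151 per h
Dose 1 (210 mg at t=0 h): 210·exp(−0.03151·15) = 130.910 mg/L
Dose 2 (330 mg at t=10 h): 330·exp(−0.03151·5) = 281.902 mg/L
C(15) = 130.910 + 281.902 = 412.812 mg/L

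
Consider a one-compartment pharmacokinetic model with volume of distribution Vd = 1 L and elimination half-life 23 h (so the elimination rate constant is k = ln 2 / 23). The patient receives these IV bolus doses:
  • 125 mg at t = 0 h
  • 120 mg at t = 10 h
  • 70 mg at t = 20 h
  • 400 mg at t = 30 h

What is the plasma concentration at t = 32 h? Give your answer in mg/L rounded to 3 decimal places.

k = ln 2 / 23 = 0.03014 per h
Dose 1 (125 mg at t=0 h): 125·exp(−0.03014·32) = 47.652 mg/L
Dose 2 (120 mg at t=10 h): 120·exp(−0.03014·22) = 61.836 mg/L
Dose 3 (70 mg at t=20 h): 70·exp(−0.03014·12) = 48.757 mg/L
Dose 4 (400 mg at t=30 h): 400·exp(−0.03014·2) = 376.603 mg/L
C(32) = 47.652 + 61.836 + 48.757 + 376.603 = 534.848 mg/L

534.848 mg/L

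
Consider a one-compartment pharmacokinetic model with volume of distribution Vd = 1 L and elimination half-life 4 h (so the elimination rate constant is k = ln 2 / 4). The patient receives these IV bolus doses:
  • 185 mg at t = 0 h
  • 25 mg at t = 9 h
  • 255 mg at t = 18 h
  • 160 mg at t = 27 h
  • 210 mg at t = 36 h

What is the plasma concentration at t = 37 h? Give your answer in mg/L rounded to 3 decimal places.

k = ln 2 / 4 = 0.17329 per h
Dose 1 (185 mg at t=0 h): 185·exp(−0.17329·37) = 0.304 mg/L
Dose 2 (25 mg at t=9 h): 25·exp(−0.17329·28) = 0.195 mg/L
Dose 3 (255 mg at t=18 h): 255·exp(−0.17329·19) = 9.476 mg/L
Dose 4 (160 mg at t=27 h): 160·exp(−0.17329·10) = 28.284 mg/L
Dose 5 (210 mg at t=36 h): 210·exp(−0.17329·1) = 176.588 mg/L
C(37) = 0.304 + 0.195 + 9.476 + 28.284 + 176.588 = 214.848 mg/L

214.848 mg/L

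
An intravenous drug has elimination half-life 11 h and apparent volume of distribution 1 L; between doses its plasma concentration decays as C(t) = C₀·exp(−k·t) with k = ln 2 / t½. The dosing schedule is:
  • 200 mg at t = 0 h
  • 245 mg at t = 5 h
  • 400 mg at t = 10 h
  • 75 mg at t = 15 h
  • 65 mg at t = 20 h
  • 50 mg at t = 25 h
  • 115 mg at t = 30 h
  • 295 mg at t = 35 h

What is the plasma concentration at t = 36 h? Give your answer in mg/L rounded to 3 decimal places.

k = ln 2 / 11 = 0.06301 per h
Dose 1 (200 mg at t=0 h): 200·exp(−0.06301·36) = 20.694 mg/L
Dose 2 (245 mg at t=5 h): 245·exp(−0.06301·31) = 34.738 mg/L
Dose 3 (400 mg at t=10 h): 400·exp(−0.06301·26) = 77.720 mg/L
Dose 4 (75 mg at t=15 h): 75·exp(−0.06301·21) = 19.970 mg/L
Dose 5 (65 mg at t=20 h): 65·exp(−0.06301·16) = 23.717 mg/L
Dose 6 (50 mg at t=25 h): 50·exp(−0.06301·11) = 25.000 mg/L
Dose 7 (115 mg at t=30 h): 115·exp(−0.06301·6) = 78.795 mg/L
Dose 8 (295 mg at t=35 h): 295·exp(−0.06301·1) = 276.985 mg/L
C(36) = 20.694 + 34.738 + 77.720 + 19.970 + 23.717 + 25.000 + 78.795 + 276.985 = 557.618 mg/L

557.618 mg/L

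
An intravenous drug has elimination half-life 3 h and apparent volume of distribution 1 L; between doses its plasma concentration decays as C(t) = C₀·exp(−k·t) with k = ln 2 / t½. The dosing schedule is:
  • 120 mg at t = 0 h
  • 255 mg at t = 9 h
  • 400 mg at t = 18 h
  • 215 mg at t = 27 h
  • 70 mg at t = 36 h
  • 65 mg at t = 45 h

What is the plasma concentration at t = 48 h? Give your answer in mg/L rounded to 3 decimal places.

k = ln 2 / 3 = 0.23105 per h
Dose 1 (120 mg at t=0 h): 120·exp(−0.23105·48) = 0.002 mg/L
Dose 2 (255 mg at t=9 h): 255·exp(−0.23105·39) = 0.031 mg/L
Dose 3 (400 mg at t=18 h): 400·exp(−0.23105·30) = 0.391 mg/L
Dose 4 (215 mg at t=27 h): 215·exp(−0.23105·21) = 1.680 mg/L
Dose 5 (70 mg at t=36 h): 70·exp(−0.23105·12) = 4.375 mg/L
Dose 6 (65 mg at t=45 h): 65·exp(−0.23105·3) = 32.500 mg/L
C(48) = 0.002 + 0.031 + 0.391 + 1.680 + 4.375 + 32.500 = 38.978 mg/L

38.978 mg/L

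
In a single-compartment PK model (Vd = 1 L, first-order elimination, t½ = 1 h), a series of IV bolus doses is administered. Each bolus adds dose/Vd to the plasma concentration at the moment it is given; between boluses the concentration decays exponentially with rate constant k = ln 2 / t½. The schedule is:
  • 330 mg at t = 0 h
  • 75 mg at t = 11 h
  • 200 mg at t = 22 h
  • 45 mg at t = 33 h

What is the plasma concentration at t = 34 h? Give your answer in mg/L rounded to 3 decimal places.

k = ln 2 / 1 = 0.69315 per h
Dose 1 (330 mg at t=0 h): 330·exp(−0.69315·34) = 0.000 mg/L
Dose 2 (75 mg at t=11 h): 75·exp(−0.69315·23) = 0.000 mg/L
Dose 3 (200 mg at t=22 h): 200·exp(−0.69315·12) = 0.049 mg/L
Dose 4 (45 mg at t=33 h): 45·exp(−0.69315·1) = 22.500 mg/L
C(34) = 0.000 + 0.000 + 0.049 + 22.500 = 22.549 mg/L

22.549 mg/L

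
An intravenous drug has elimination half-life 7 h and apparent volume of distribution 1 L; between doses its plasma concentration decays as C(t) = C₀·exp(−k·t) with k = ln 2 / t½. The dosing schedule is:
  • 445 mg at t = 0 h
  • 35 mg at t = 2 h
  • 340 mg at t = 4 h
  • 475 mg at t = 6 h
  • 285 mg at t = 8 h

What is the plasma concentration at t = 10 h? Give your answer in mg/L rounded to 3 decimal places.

k = ln 2 / 7 = 0.09902 per h
Dose 1 (445 mg at t=0 h): 445·exp(−0.09902·10) = 165.317 mg/L
Dose 2 (35 mg at t=2 h): 35·exp(−0.09902·8) = 15.850 mg/L
Dose 3 (340 mg at t=4 h): 340·exp(−0.09902·6) = 187.695 mg/L
Dose 4 (475 mg at t=6 h): 475·exp(−0.09902·4) = 319.651 mg/L
Dose 5 (285 mg at t=8 h): 285·exp(−0.09902·2) = 233.796 mg/L
C(10) = 165.317 + 15.850 + 187.695 + 319.651 + 233.796 = 922.309 mg/L

922.309 mg/L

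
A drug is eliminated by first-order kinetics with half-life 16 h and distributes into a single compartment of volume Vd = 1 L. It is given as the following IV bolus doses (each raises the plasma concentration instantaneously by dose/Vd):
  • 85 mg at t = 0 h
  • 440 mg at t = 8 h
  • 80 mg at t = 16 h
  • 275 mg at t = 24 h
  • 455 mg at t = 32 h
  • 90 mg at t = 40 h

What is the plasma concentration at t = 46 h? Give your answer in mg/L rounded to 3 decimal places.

541.735 mg/L

k = ln 2 / 16 = 0.04332 per h
Dose 1 (85 mg at t=0 h): 85·exp(−0.04332·46) = 11.587 mg/L
Dose 2 (440 mg at t=8 h): 440·exp(−0.04332·38) = 84.822 mg/L
Dose 3 (80 mg at t=16 h): 80·exp(−0.04332·30) = 21.810 mg/L
Dose 4 (275 mg at t=24 h): 275·exp(−0.04332·22) = 106.027 mg/L
Dose 5 (455 mg at t=32 h): 455·exp(−0.04332·14) = 248.091 mg/L
Dose 6 (90 mg at t=40 h): 90·exp(−0.04332·6) = 69.399 mg/L
C(46) = 11.587 + 84.822 + 21.810 + 106.027 + 248.091 + 69.399 = 541.735 mg/L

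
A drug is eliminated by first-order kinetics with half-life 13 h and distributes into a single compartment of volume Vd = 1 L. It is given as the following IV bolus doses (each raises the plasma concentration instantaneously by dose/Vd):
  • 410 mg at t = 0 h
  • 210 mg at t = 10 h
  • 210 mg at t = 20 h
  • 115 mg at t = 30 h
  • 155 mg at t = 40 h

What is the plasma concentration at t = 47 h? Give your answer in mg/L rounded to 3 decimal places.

k = ln 2 / 13 = 0.05332 per h
Dose 1 (410 mg at t=0 h): 410·exp(−0.05332·47) = 33.454 mg/L
Dose 2 (210 mg at t=10 h): 210·exp(−0.05332·37) = 29.204 mg/L
Dose 3 (210 mg at t=20 h): 210·exp(−0.05332·27) = 49.774 mg/L
Dose 4 (115 mg at t=30 h): 115·exp(−0.05332·17) = 46.456 mg/L
Dose 5 (155 mg at t=40 h): 155·exp(−0.05332·7) = 106.718 mg/L
C(47) = 33.454 + 29.204 + 49.774 + 46.456 + 106.718 = 265.606 mg/L

265.606 mg/L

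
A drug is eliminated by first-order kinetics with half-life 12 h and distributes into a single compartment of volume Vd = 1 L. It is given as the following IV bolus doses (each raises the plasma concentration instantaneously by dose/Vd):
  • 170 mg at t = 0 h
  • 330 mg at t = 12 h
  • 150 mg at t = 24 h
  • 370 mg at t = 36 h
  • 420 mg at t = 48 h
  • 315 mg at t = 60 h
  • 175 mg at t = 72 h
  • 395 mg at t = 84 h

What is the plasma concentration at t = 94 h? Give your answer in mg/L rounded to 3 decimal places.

k = ln 2 / 12 = 0.05776 per h
Dose 1 (170 mg at t=0 h): 170·exp(−0.05776·94) = 0.745 mg/L
Dose 2 (330 mg at t=12 h): 330·exp(−0.05776·82) = 2.894 mg/L
Dose 3 (150 mg at t=24 h): 150·exp(−0.05776·70) = 2.631 mg/L
Dose 4 (370 mg at t=36 h): 370·exp(−0.05776·58) = 12.978 mg/L
Dose 5 (420 mg at t=48 h): 420·exp(−0.05776·46) = 29.465 mg/L
Dose 6 (315 mg at t=60 h): 315·exp(−0.05776·34) = 44.197 mg/L
Dose 7 (175 mg at t=72 h): 175·exp(−0.05776·22) = 49.108 mg/L
Dose 8 (395 mg at t=84 h): 395·exp(−0.05776·10) = 221.686 mg/L
C(94) = 0.745 + 2.894 + 2.631 + 12.978 + 29.465 + 44.197 + 49.108 + 221.686 = 363.704 mg/L

363.704 mg/L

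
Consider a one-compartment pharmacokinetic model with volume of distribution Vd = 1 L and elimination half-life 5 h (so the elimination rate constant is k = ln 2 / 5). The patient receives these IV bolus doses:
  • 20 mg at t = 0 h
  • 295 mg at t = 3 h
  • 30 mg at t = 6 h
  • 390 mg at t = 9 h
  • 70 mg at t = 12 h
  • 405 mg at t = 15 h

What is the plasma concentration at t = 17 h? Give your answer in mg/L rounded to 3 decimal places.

521.367 mg/L

k = ln 2 / 5 = 0.13863 per h
Dose 1 (20 mg at t=0 h): 20·exp(−0.13863·17) = 1.895 mg/L
Dose 2 (295 mg at t=3 h): 295·exp(−0.13863·14) = 42.358 mg/L
Dose 3 (30 mg at t=6 h): 30·exp(−0.13863·11) = 6.529 mg/L
Dose 4 (390 mg at t=9 h): 390·exp(−0.13863·8) = 128.652 mg/L
Dose 5 (70 mg at t=12 h): 70·exp(−0.13863·5) = 35.000 mg/L
Dose 6 (405 mg at t=15 h): 405·exp(−0.13863·2) = 306.933 mg/L
C(17) = 1.895 + 42.358 + 6.529 + 128.652 + 35.000 + 306.933 = 521.367 mg/L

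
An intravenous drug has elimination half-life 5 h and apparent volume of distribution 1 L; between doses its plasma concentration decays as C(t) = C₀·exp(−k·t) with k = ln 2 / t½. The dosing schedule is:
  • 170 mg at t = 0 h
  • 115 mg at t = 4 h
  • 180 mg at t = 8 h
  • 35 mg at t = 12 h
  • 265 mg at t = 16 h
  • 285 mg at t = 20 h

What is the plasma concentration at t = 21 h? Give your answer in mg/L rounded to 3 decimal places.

k = ln 2 / 5 = 0.13863 per h
Dose 1 (170 mg at t=0 h): 170·exp(−0.13863·21) = 9.250 mg/L
Dose 2 (115 mg at t=4 h): 115·exp(−0.13863·17) = 10.894 mg/L
Dose 3 (180 mg at t=8 h): 180·exp(−0.13863·13) = 29.689 mg/L
Dose 4 (35 mg at t=12 h): 35·exp(−0.13863·9) = 10.051 mg/L
Dose 5 (265 mg at t=16 h): 265·exp(−0.13863·5) = 132.500 mg/L
Dose 6 (285 mg at t=20 h): 285·exp(−0.13863·1) = 248.107 mg/L
C(21) = 9.250 + 10.894 + 29.689 + 10.051 + 132.500 + 248.107 = 440.491 mg/L

440.491 mg/L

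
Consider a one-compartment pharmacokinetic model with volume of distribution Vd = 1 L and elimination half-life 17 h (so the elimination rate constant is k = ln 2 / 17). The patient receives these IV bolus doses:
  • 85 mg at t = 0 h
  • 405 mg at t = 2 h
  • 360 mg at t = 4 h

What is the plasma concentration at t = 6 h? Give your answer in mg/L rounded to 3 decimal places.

742.414 mg/L

k = ln 2 / 17 = 0.04077 per h
Dose 1 (85 mg at t=0 h): 85·exp(−0.04077·6) = 66.554 mg/L
Dose 2 (405 mg at t=2 h): 405·exp(−0.04077·4) = 344.052 mg/L
Dose 3 (360 mg at t=4 h): 360·exp(−0.04077·2) = 331.808 mg/L
C(6) = 66.554 + 344.052 + 331.808 = 742.414 mg/L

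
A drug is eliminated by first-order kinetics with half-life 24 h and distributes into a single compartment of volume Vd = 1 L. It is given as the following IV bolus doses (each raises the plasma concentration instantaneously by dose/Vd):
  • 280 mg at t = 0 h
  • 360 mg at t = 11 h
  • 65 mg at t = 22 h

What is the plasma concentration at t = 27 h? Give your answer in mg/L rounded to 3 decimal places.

k = ln 2 / 24 = 0.02888 per h
Dose 1 (280 mg at t=0 h): 280·exp(−0.02888·27) = 128.381 mg/L
Dose 2 (360 mg at t=11 h): 360·exp(−0.02888·16) = 226.786 mg/L
Dose 3 (65 mg at t=22 h): 65·exp(−0.02888·5) = 56.260 mg/L
C(27) = 128.381 + 226.786 + 56.260 = 411.426 mg/L

411.426 mg/L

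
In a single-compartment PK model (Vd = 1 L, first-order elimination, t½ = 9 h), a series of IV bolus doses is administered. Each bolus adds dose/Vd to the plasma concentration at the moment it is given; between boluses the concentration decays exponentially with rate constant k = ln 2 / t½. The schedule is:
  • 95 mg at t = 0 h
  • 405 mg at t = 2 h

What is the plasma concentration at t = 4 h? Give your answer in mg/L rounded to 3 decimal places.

416.996 mg/L

k = ln 2 / 9 = 0.07702 per h
Dose 1 (95 mg at t=0 h): 95·exp(−0.07702·4) = 69.812 mg/L
Dose 2 (405 mg at t=2 h): 405·exp(−0.07702·2) = 347.184 mg/L
C(4) = 69.812 + 347.184 = 416.996 mg/L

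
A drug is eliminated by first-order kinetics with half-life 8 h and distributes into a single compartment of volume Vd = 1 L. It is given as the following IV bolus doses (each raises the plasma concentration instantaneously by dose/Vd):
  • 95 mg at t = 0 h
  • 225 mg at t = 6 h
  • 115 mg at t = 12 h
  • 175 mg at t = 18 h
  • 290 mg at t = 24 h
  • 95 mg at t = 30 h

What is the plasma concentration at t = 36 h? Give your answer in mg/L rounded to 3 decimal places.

k = ln 2 / 8 = 0.08664 per h
Dose 1 (95 mg at t=0 h): 95·exp(−0.08664·36) = 4.198 mg/L
Dose 2 (225 mg at t=6 h): 225·exp(−0.08664·30) = 16.723 mg/L
Dose 3 (115 mg at t=12 h): 115·exp(−0.08664·24) = 14.375 mg/L
Dose 4 (175 mg at t=18 h): 175·exp(−0.08664·18) = 36.789 mg/L
Dose 5 (290 mg at t=24 h): 290·exp(−0.08664·12) = 102.530 mg/L
Dose 6 (95 mg at t=30 h): 95·exp(−0.08664·6) = 56.487 mg/L
C(36) = 4.198 + 16.723 + 14.375 + 36.789 + 102.530 + 56.487 = 231.104 mg/L

231.104 mg/L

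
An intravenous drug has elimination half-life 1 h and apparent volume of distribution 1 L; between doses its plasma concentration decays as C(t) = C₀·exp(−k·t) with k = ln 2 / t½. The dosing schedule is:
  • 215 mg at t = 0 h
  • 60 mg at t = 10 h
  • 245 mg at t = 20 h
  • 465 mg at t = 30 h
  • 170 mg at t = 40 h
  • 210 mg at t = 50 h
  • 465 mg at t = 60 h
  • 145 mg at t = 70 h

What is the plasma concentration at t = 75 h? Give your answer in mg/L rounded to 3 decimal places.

4.545 mg/L

k = ln 2 / 1 = 0.69315 per h
Dose 1 (215 mg at t=0 h): 215·exp(−0.69315·75) = 0.000 mg/L
Dose 2 (60 mg at t=10 h): 60·exp(−0.69315·65) = 0.000 mg/L
Dose 3 (245 mg at t=20 h): 245·exp(−0.69315·55) = 0.000 mg/L
Dose 4 (465 mg at t=30 h): 465·exp(−0.69315·45) = 0.000 mg/L
Dose 5 (170 mg at t=40 h): 170·exp(−0.69315·35) = 0.000 mg/L
Dose 6 (210 mg at t=50 h): 210·exp(−0.69315·25) = 0.000 mg/L
Dose 7 (465 mg at t=60 h): 465·exp(−0.69315·15) = 0.014 mg/L
Dose 8 (145 mg at t=70 h): 145·exp(−0.69315·5) = 4.531 mg/L
C(75) = 0.000 + 0.000 + 0.000 + 0.000 + 0.000 + 0.000 + 0.014 + 4.531 = 4.545 mg/L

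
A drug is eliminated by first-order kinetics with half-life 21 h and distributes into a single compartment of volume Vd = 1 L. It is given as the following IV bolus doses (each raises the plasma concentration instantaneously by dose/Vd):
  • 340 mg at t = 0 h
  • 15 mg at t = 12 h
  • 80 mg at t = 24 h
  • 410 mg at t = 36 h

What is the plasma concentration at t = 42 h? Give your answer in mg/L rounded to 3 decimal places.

471.074 mg/L

k = ln 2 / 21 = 0.03301 per h
Dose 1 (340 mg at t=0 h): 340·exp(−0.03301·42) = 85.000 mg/L
Dose 2 (15 mg at t=12 h): 15·exp(−0.03301·30) = 5.572 mg/L
Dose 3 (80 mg at t=24 h): 80·exp(−0.03301·18) = 44.164 mg/L
Dose 4 (410 mg at t=36 h): 410·exp(−0.03301·6) = 336.337 mg/L
C(42) = 85.000 + 5.572 + 44.164 + 336.337 = 471.074 mg/L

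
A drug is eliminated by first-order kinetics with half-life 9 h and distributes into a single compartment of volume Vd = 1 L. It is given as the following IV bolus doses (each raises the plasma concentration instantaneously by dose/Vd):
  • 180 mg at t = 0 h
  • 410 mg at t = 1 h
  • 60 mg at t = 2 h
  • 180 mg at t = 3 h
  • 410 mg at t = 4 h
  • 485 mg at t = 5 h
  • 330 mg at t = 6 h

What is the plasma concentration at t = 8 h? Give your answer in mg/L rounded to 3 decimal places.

k = ln 2 / 9 = 0.07702 per h
Dose 1 (180 mg at t=0 h): 180·exp(−0.07702·8) = 97.205 mg/L
Dose 2 (410 mg at t=1 h): 410·exp(−0.07702·7) = 239.138 mg/L
Dose 3 (60 mg at t=2 h): 60·exp(−0.07702·6) = 37.798 mg/L
Dose 4 (180 mg at t=3 h): 180·exp(−0.07702·5) = 122.471 mg/L
Dose 5 (410 mg at t=4 h): 410·exp(−0.07702·4) = 301.296 mg/L
Dose 6 (485 mg at t=5 h): 485·exp(−0.07702·3) = 384.945 mg/L
Dose 7 (330 mg at t=6 h): 330·exp(−0.07702·2) = 282.891 mg/L
C(8) = 97.205 + 239.138 + 37.798 + 122.471 + 301.296 + 384.945 + 282.891 = 1465.743 mg/L

1465.743 mg/L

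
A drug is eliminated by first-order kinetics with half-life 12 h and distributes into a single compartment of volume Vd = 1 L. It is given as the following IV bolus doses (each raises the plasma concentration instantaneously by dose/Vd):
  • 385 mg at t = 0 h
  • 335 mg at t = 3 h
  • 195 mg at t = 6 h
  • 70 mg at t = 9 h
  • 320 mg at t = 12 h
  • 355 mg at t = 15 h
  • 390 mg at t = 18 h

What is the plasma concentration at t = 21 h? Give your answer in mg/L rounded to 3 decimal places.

1119.135 mg/L

k = ln 2 / 12 = 0.05776 per h
Dose 1 (385 mg at t=0 h): 385·exp(−0.05776·21) = 114.461 mg/L
Dose 2 (335 mg at t=3 h): 335·exp(−0.05776·18) = 118.440 mg/L
Dose 3 (195 mg at t=6 h): 195·exp(−0.05776·15) = 81.987 mg/L
Dose 4 (70 mg at t=9 h): 70·exp(−0.05776·12) = 35.000 mg/L
Dose 5 (320 mg at t=12 h): 320·exp(−0.05776·9) = 190.273 mg/L
Dose 6 (355 mg at t=15 h): 355·exp(−0.05776·6) = 251.023 mg/L
Dose 7 (390 mg at t=18 h): 390·exp(−0.05776·3) = 327.950 mg/L
C(21) = 114.461 + 118.440 + 81.987 + 35.000 + 190.273 + 251.023 + 327.950 = 1119.135 mg/L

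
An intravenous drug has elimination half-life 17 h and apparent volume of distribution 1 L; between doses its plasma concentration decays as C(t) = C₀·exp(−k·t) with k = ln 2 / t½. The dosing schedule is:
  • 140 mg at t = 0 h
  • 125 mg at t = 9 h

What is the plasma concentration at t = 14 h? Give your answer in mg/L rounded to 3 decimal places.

k = ln 2 / 17 = 0.04077 per h
Dose 1 (140 mg at t=0 h): 140·exp(−0.04077·14) = 79.108 mg/L
Dose 2 (125 mg at t=9 h): 125·exp(−0.04077·5) = 101.946 mg/L
C(14) = 79.108 + 101.946 = 181.054 mg/L

181.054 mg/L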